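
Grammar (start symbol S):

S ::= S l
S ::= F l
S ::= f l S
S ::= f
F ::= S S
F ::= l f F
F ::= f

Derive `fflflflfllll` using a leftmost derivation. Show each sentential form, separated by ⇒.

S ⇒ Sl   [S ::= S l]
Sl ⇒ Sll   [S ::= S l]
Sll ⇒ Flll   [S ::= F l]
Flll ⇒ SSlll   [F ::= S S]
SSlll ⇒ fSlll   [S ::= f]
fSlll ⇒ fflSlll   [S ::= f l S]
fflSlll ⇒ fflflSlll   [S ::= f l S]
fflflSlll ⇒ fflflflSlll   [S ::= f l S]
fflflflSlll ⇒ fflflflSllll   [S ::= S l]
fflflflSllll ⇒ fflflflfllll   [S ::= f]

S ⇒ Sl ⇒ Sll ⇒ Flll ⇒ SSlll ⇒ fSlll ⇒ fflSlll ⇒ fflflSlll ⇒ fflflflSlll ⇒ fflflflSllll ⇒ fflflflfllll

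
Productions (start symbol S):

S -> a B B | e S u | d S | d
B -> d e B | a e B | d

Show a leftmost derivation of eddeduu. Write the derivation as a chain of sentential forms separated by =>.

S => eSu => edSu => eddSu => eddeSuu => eddeduu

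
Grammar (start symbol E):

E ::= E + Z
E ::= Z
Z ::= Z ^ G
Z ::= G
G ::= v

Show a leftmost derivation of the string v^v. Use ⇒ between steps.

E ⇒ Z   [E ::= Z]
Z ⇒ Z^G   [Z ::= Z ^ G]
Z^G ⇒ G^G   [Z ::= G]
G^G ⇒ v^G   [G ::= v]
v^G ⇒ v^v   [G ::= v]

E ⇒ Z ⇒ Z^G ⇒ G^G ⇒ v^G ⇒ v^v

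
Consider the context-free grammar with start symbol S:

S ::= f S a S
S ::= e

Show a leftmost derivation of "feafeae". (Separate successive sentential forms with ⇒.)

S ⇒ fSaS   [S ::= f S a S]
fSaS ⇒ feaS   [S ::= e]
feaS ⇒ feafSaS   [S ::= f S a S]
feafSaS ⇒ feafeaS   [S ::= e]
feafeaS ⇒ feafeae   [S ::= e]

S ⇒ fSaS ⇒ feaS ⇒ feafSaS ⇒ feafeaS ⇒ feafeae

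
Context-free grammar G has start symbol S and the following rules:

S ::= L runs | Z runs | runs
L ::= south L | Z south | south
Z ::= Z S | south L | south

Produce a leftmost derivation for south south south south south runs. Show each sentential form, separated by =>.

S => L runs => south L runs => south south L runs => south south Z south runs => south south south L south runs => south south south south south runs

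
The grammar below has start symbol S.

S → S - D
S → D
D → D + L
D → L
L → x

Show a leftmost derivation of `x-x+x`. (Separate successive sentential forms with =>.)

S => S-D   [S → S - D]
S-D => D-D   [S → D]
D-D => L-D   [D → L]
L-D => x-D   [L → x]
x-D => x-D+L   [D → D + L]
x-D+L => x-L+L   [D → L]
x-L+L => x-x+L   [L → x]
x-x+L => x-x+x   [L → x]

S => S-D => D-D => L-D => x-D => x-D+L => x-L+L => x-x+L => x-x+x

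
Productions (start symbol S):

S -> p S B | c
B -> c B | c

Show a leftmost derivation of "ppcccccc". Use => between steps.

S => pSB => ppSBB => ppcBB => ppccB => ppcccB => ppccccB => ppcccccB => ppcccccc

S => pSB   [S -> p S B]
pSB => ppSBB   [S -> p S B]
ppSBB => ppcBB   [S -> c]
ppcBB => ppccB   [B -> c]
ppccB => ppcccB   [B -> c B]
ppcccB => ppccccB   [B -> c B]
ppccccB => ppcccccB   [B -> c B]
ppcccccB => ppcccccc   [B -> c]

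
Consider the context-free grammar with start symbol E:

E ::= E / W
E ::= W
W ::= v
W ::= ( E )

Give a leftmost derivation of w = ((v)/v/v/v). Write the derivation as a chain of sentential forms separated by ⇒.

E ⇒ W ⇒ (E) ⇒ (E/W) ⇒ (E/W/W) ⇒ (E/W/W/W) ⇒ (W/W/W/W) ⇒ ((E)/W/W/W) ⇒ ((W)/W/W/W) ⇒ ((v)/W/W/W) ⇒ ((v)/v/W/W) ⇒ ((v)/v/v/W) ⇒ ((v)/v/v/v)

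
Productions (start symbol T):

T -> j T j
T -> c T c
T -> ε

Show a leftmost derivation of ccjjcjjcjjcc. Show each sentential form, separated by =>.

T => cTc   [T -> c T c]
cTc => ccTcc   [T -> c T c]
ccTcc => ccjTjcc   [T -> j T j]
ccjTjcc => ccjjTjjcc   [T -> j T j]
ccjjTjjcc => ccjjcTcjjcc   [T -> c T c]
ccjjcTcjjcc => ccjjcjTjcjjcc   [T -> j T j]
ccjjcjTjcjjcc => ccjjcjjcjjcc   [T -> ε]

T => cTc => ccTcc => ccjTjcc => ccjjTjjcc => ccjjcTcjjcc => ccjjcjTjcjjcc => ccjjcjjcjjcc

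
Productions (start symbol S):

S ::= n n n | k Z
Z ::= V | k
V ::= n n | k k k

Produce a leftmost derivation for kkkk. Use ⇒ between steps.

S ⇒ kZ ⇒ kV ⇒ kkkk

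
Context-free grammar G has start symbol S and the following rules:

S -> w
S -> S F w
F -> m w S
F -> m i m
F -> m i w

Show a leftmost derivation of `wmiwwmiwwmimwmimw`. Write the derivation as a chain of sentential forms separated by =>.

S => SFw   [S -> S F w]
SFw => SFwFw   [S -> S F w]
SFwFw => SFwFwFw   [S -> S F w]
SFwFwFw => SFwFwFwFw   [S -> S F w]
SFwFwFwFw => wFwFwFwFw   [S -> w]
wFwFwFwFw => wmiwwFwFwFw   [F -> m i w]
wmiwwFwFwFw => wmiwwmiwwFwFw   [F -> m i w]
wmiwwmiwwFwFw => wmiwwmiwwmimwFw   [F -> m i m]
wmiwwmiwwmimwFw => wmiwwmiwwmimwmimw   [F -> m i m]

S=>SFw=>SFwFw=>SFwFwFw=>SFwFwFwFw=>wFwFwFwFw=>wmiwwFwFwFw=>wmiwwmiwwFwFw=>wmiwwmiwwmimwFw=>wmiwwmiwwmimwmimw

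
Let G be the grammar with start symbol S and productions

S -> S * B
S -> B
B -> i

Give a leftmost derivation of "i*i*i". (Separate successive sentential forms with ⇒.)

S ⇒ S*B   [S -> S * B]
S*B ⇒ S*B*B   [S -> S * B]
S*B*B ⇒ B*B*B   [S -> B]
B*B*B ⇒ i*B*B   [B -> i]
i*B*B ⇒ i*i*B   [B -> i]
i*i*B ⇒ i*i*i   [B -> i]

S ⇒ S*B ⇒ S*B*B ⇒ B*B*B ⇒ i*B*B ⇒ i*i*B ⇒ i*i*i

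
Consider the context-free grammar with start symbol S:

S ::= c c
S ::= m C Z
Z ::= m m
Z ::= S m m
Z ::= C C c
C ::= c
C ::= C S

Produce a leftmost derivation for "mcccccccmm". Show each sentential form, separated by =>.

S => mCZ   [S ::= m C Z]
mCZ => mCSZ   [C ::= C S]
mCSZ => mCSSZ   [C ::= C S]
mCSSZ => mCSSSZ   [C ::= C S]
mCSSSZ => mcSSSZ   [C ::= c]
mcSSSZ => mcccSSZ   [S ::= c c]
mcccSSZ => mcccccSZ   [S ::= c c]
mcccccSZ => mcccccccZ   [S ::= c c]
mcccccccZ => mcccccccmm   [Z ::= m m]

S=>mCZ=>mCSZ=>mCSSZ=>mCSSSZ=>mcSSSZ=>mcccSSZ=>mcccccSZ=>mcccccccZ=>mcccccccmm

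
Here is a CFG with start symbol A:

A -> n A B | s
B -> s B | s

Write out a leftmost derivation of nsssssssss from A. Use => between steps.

A => nAB => nsB => nssB => nsssB => nssssB => nsssssB => nssssssB => nsssssssB => nssssssssB => nsssssssss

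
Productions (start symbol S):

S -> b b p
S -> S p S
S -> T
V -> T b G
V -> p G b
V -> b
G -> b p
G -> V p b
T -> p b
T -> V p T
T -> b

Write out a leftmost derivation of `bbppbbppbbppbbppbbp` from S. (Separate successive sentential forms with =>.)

S=>SpS=>SpSpS=>SpSpSpS=>SpSpSpSpS=>bbppSpSpSpS=>bbppbbppSpSpS=>bbppbbppbbppSpS=>bbppbbppbbppbbppS=>bbppbbppbbppbbppbbp

S => SpS   [S -> S p S]
SpS => SpSpS   [S -> S p S]
SpSpS => SpSpSpS   [S -> S p S]
SpSpSpS => SpSpSpSpS   [S -> S p S]
SpSpSpSpS => bbppSpSpSpS   [S -> b b p]
bbppSpSpSpS => bbppbbppSpSpS   [S -> b b p]
bbppbbppSpSpS => bbppbbppbbppSpS   [S -> b b p]
bbppbbppbbppSpS => bbppbbppbbppbbppS   [S -> b b p]
bbppbbppbbppbbppS => bbppbbppbbppbbppbbp   [S -> b b p]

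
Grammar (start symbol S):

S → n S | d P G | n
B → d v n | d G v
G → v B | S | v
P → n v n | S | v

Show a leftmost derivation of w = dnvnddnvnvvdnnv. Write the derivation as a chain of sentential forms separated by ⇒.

S ⇒ dPG ⇒ dnvnG ⇒ dnvnS ⇒ dnvndPG ⇒ dnvndSG ⇒ dnvnddPGG ⇒ dnvnddnvnGG ⇒ dnvnddnvnvG ⇒ dnvnddnvnvvB ⇒ dnvnddnvnvvdGv ⇒ dnvnddnvnvvdSv ⇒ dnvnddnvnvvdnSv ⇒ dnvnddnvnvvdnnv

S ⇒ dPG   [S → d P G]
dPG ⇒ dnvnG   [P → n v n]
dnvnG ⇒ dnvnS   [G → S]
dnvnS ⇒ dnvndPG   [S → d P G]
dnvndPG ⇒ dnvndSG   [P → S]
dnvndSG ⇒ dnvnddPGG   [S → d P G]
dnvnddPGG ⇒ dnvnddnvnGG   [P → n v n]
dnvnddnvnGG ⇒ dnvnddnvnvG   [G → v]
dnvnddnvnvG ⇒ dnvnddnvnvvB   [G → v B]
dnvnddnvnvvB ⇒ dnvnddnvnvvdGv   [B → d G v]
dnvnddnvnvvdGv ⇒ dnvnddnvnvvdSv   [G → S]
dnvnddnvnvvdSv ⇒ dnvnddnvnvvdnSv   [S → n S]
dnvnddnvnvvdnSv ⇒ dnvnddnvnvvdnnv   [S → n]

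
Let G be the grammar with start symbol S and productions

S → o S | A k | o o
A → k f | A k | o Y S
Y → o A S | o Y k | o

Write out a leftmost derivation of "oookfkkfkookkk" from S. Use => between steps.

S => oS => oAk => oAkk => oAkkk => ooYSkkk => oooASSkkk => oooAkSSkkk => oookfkSSkkk => oookfkAkSkkk => oookfkkfkSkkk => oookfkkfkookkk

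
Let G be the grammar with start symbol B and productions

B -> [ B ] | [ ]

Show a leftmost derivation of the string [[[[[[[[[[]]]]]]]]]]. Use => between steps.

B => [B] => [[B]] => [[[B]]] => [[[[B]]]] => [[[[[B]]]]] => [[[[[[B]]]]]] => [[[[[[[B]]]]]]] => [[[[[[[[B]]]]]]]] => [[[[[[[[[B]]]]]]]]] => [[[[[[[[[[]]]]]]]]]]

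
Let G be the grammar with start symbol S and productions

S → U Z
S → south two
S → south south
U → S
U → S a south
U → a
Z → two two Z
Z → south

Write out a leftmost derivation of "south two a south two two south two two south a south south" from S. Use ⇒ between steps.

S ⇒ U Z ⇒ S a south Z ⇒ U Z a south Z ⇒ S Z a south Z ⇒ U Z Z a south Z ⇒ S a south Z Z a south Z ⇒ south two a south Z Z a south Z ⇒ south two a south two two Z Z a south Z ⇒ south two a south two two south Z a south Z ⇒ south two a south two two south two two Z a south Z ⇒ south two a south two two south two two south a south Z ⇒ south two a south two two south two two south a south south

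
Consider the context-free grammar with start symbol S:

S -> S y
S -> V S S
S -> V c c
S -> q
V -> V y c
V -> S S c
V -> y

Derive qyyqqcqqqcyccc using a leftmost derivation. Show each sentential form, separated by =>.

S => Vcc   [S -> V c c]
Vcc => Vyccc   [V -> V y c]
Vyccc => SScyccc   [V -> S S c]
SScyccc => SyScyccc   [S -> S y]
SyScyccc => qyScyccc   [S -> q]
qyScyccc => qyVSScyccc   [S -> V S S]
qyVSScyccc => qyySScyccc   [V -> y]
qyySScyccc => qyyVSSScyccc   [S -> V S S]
qyyVSSScyccc => qyySScSSScyccc   [V -> S S c]
qyySScSSScyccc => qyyqScSSScyccc   [S -> q]
qyyqScSSScyccc => qyyqqcSSScyccc   [S -> q]
qyyqqcSSScyccc => qyyqqcqSScyccc   [S -> q]
qyyqqcqSScyccc => qyyqqcqqScyccc   [S -> q]
qyyqqcqqScyccc => qyyqqcqqqcyccc   [S -> q]

S=>Vcc=>Vyccc=>SScyccc=>SyScyccc=>qyScyccc=>qyVSScyccc=>qyySScyccc=>qyyVSSScyccc=>qyySScSSScyccc=>qyyqScSSScyccc=>qyyqqcSSScyccc=>qyyqqcqSScyccc=>qyyqqcqqScyccc=>qyyqqcqqqcyccc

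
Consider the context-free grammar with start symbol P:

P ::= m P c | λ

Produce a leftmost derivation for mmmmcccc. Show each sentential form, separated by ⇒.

P ⇒ mPc ⇒ mmPcc ⇒ mmmPccc ⇒ mmmmPcccc ⇒ mmmmcccc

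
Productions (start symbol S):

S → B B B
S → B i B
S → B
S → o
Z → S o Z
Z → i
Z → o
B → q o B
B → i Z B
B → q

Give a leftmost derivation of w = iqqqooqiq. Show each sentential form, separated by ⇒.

S ⇒ BiB ⇒ iZBiB ⇒ iSoZBiB ⇒ iBBBoZBiB ⇒ iqBBoZBiB ⇒ iqqBoZBiB ⇒ iqqqoZBiB ⇒ iqqqooBiB ⇒ iqqqooqiB ⇒ iqqqooqiq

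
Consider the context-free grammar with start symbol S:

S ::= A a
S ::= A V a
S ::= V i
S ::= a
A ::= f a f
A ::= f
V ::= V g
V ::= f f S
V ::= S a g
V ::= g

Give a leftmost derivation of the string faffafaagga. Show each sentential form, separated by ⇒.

S ⇒ AVa ⇒ fafVa ⇒ fafVga ⇒ fafSagga ⇒ fafAaagga ⇒ faffafaagga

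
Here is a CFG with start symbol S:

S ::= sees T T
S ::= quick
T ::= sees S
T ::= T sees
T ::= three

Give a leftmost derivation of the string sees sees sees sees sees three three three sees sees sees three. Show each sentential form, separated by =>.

S => sees T T   [S ::= sees T T]
sees T T => sees T sees T   [T ::= T sees]
sees T sees T => sees T sees sees T   [T ::= T sees]
sees T sees sees T => sees T sees sees sees T   [T ::= T sees]
sees T sees sees sees T => sees sees S sees sees sees T   [T ::= sees S]
sees sees S sees sees sees T => sees sees sees T T sees sees sees T   [S ::= sees T T]
sees sees sees T T sees sees sees T => sees sees sees sees S T sees sees sees T   [T ::= sees S]
sees sees sees sees S T sees sees sees T => sees sees sees sees sees T T T sees sees sees T   [S ::= sees T T]
sees sees sees sees sees T T T sees sees sees T => sees sees sees sees sees three T T sees sees sees T   [T ::= three]
sees sees sees sees sees three T T sees sees sees T => sees sees sees sees sees three three T sees sees sees T   [T ::= three]
sees sees sees sees sees three three T sees sees sees T => sees sees sees sees sees three three three sees sees sees T   [T ::= three]
sees sees sees sees sees three three three sees sees sees T => sees sees sees sees sees three three three sees sees sees three   [T ::= three]

S => sees T T => sees T sees T => sees T sees sees T => sees T sees sees sees T => sees sees S sees sees sees T => sees sees sees T T sees sees sees T => sees sees sees sees S T sees sees sees T => sees sees sees sees sees T T T sees sees sees T => sees sees sees sees sees three T T sees sees sees T => sees sees sees sees sees three three T sees sees sees T => sees sees sees sees sees three three three sees sees sees T => sees sees sees sees sees three three three sees sees sees three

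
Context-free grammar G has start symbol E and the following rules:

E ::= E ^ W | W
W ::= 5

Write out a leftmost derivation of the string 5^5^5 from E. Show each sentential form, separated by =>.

E => E^W   [E ::= E ^ W]
E^W => E^W^W   [E ::= E ^ W]
E^W^W => W^W^W   [E ::= W]
W^W^W => 5^W^W   [W ::= 5]
5^W^W => 5^5^W   [W ::= 5]
5^5^W => 5^5^5   [W ::= 5]

E => E^W => E^W^W => W^W^W => 5^W^W => 5^5^W => 5^5^5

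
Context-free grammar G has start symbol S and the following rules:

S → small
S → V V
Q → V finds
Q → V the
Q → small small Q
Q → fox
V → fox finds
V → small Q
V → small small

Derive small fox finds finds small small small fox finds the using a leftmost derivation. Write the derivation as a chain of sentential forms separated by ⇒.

S ⇒ V V ⇒ small Q V ⇒ small V finds V ⇒ small fox finds finds V ⇒ small fox finds finds small Q ⇒ small fox finds finds small small small Q ⇒ small fox finds finds small small small V the ⇒ small fox finds finds small small small fox finds the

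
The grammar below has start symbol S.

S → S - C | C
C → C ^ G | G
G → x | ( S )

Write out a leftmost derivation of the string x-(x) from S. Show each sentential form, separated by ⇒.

S ⇒ S-C   [S → S - C]
S-C ⇒ C-C   [S → C]
C-C ⇒ G-C   [C → G]
G-C ⇒ x-C   [G → x]
x-C ⇒ x-G   [C → G]
x-G ⇒ x-(S)   [G → ( S )]
x-(S) ⇒ x-(C)   [S → C]
x-(C) ⇒ x-(G)   [C → G]
x-(G) ⇒ x-(x)   [G → x]

S ⇒ S-C ⇒ C-C ⇒ G-C ⇒ x-C ⇒ x-G ⇒ x-(S) ⇒ x-(C) ⇒ x-(G) ⇒ x-(x)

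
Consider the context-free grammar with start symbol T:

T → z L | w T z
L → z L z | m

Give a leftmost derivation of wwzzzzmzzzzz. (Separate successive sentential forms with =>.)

T => wTz => wwTzz => wwzLzz => wwzzLzzz => wwzzzLzzzz => wwzzzzLzzzzz => wwzzzzmzzzzz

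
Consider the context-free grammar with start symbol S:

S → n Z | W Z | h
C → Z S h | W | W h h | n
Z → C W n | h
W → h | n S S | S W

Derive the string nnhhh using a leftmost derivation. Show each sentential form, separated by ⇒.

S⇒WZ⇒nSSZ⇒nnZSZ⇒nnhSZ⇒nnhhZ⇒nnhhh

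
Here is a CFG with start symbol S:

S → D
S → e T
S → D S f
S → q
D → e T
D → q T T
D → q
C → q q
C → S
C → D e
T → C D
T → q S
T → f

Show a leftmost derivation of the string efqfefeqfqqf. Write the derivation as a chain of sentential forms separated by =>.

S => DSf => eTSf => efSf => efDf => efqTTf => efqfTf => efqfCDf => efqfDeDf => efqfeTeDf => efqfefeDf => efqfefeqTTf => efqfefeqfTf => efqfefeqfqSf => efqfefeqfqqf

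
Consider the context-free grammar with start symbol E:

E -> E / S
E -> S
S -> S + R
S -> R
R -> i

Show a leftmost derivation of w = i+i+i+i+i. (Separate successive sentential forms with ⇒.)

E ⇒ S   [E -> S]
S ⇒ S+R   [S -> S + R]
S+R ⇒ S+R+R   [S -> S + R]
S+R+R ⇒ S+R+R+R   [S -> S + R]
S+R+R+R ⇒ S+R+R+R+R   [S -> S + R]
S+R+R+R+R ⇒ R+R+R+R+R   [S -> R]
R+R+R+R+R ⇒ i+R+R+R+R   [R -> i]
i+R+R+R+R ⇒ i+i+R+R+R   [R -> i]
i+i+R+R+R ⇒ i+i+i+R+R   [R -> i]
i+i+i+R+R ⇒ i+i+i+i+R   [R -> i]
i+i+i+i+R ⇒ i+i+i+i+i   [R -> i]

E ⇒ S ⇒ S+R ⇒ S+R+R ⇒ S+R+R+R ⇒ S+R+R+R+R ⇒ R+R+R+R+R ⇒ i+R+R+R+R ⇒ i+i+R+R+R ⇒ i+i+i+R+R ⇒ i+i+i+i+R ⇒ i+i+i+i+i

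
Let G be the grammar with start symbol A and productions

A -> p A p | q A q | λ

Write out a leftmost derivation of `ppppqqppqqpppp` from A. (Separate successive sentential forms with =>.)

A => pAp => ppApp => pppAppp => ppppApppp => ppppqAqpppp => ppppqqAqqpppp => ppppqqpApqqpppp => ppppqqppqqpppp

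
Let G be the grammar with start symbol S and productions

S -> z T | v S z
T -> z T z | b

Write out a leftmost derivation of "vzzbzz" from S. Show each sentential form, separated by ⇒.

S ⇒ vSz ⇒ vzTz ⇒ vzzTzz ⇒ vzzbzz

S ⇒ vSz   [S -> v S z]
vSz ⇒ vzTz   [S -> z T]
vzTz ⇒ vzzTzz   [T -> z T z]
vzzTzz ⇒ vzzbzz   [T -> b]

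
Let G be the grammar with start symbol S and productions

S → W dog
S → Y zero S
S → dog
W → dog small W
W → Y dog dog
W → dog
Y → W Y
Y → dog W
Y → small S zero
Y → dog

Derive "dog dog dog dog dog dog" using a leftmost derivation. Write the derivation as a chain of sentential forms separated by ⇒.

S ⇒ W dog ⇒ Y dog dog dog ⇒ W Y dog dog dog ⇒ dog Y dog dog dog ⇒ dog dog W dog dog dog ⇒ dog dog dog dog dog dog

S ⇒ W dog   [S → W dog]
W dog ⇒ Y dog dog dog   [W → Y dog dog]
Y dog dog dog ⇒ W Y dog dog dog   [Y → W Y]
W Y dog dog dog ⇒ dog Y dog dog dog   [W → dog]
dog Y dog dog dog ⇒ dog dog W dog dog dog   [Y → dog W]
dog dog W dog dog dog ⇒ dog dog dog dog dog dog   [W → dog]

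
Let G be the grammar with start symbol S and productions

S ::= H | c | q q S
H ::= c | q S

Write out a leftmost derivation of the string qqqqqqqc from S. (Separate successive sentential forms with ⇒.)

S ⇒ qqS ⇒ qqqqS ⇒ qqqqqqS ⇒ qqqqqqH ⇒ qqqqqqqS ⇒ qqqqqqqc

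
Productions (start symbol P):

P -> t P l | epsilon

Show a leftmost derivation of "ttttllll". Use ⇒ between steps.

P ⇒ tPl ⇒ ttPll ⇒ tttPlll ⇒ ttttPllll ⇒ ttttllll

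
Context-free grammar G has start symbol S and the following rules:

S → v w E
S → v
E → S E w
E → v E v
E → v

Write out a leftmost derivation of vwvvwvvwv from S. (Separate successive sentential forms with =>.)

S => vwE   [S → v w E]
vwE => vwvEv   [E → v E v]
vwvEv => vwvSEwv   [E → S E w]
vwvSEwv => vwvvwEEwv   [S → v w E]
vwvvwEEwv => vwvvwvEwv   [E → v]
vwvvwvEwv => vwvvwvvwv   [E → v]

S => vwE => vwvEv => vwvSEwv => vwvvwEEwv => vwvvwvEwv => vwvvwvvwv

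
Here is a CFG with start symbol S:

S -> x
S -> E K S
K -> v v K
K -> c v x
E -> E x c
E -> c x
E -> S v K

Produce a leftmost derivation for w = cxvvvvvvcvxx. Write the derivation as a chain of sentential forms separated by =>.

S => EKS => cxKS => cxvvKS => cxvvvvKS => cxvvvvvvKS => cxvvvvvvcvxS => cxvvvvvvcvxx

S => EKS   [S -> E K S]
EKS => cxKS   [E -> c x]
cxKS => cxvvKS   [K -> v v K]
cxvvKS => cxvvvvKS   [K -> v v K]
cxvvvvKS => cxvvvvvvKS   [K -> v v K]
cxvvvvvvKS => cxvvvvvvcvxS   [K -> c v x]
cxvvvvvvcvxS => cxvvvvvvcvxx   [S -> x]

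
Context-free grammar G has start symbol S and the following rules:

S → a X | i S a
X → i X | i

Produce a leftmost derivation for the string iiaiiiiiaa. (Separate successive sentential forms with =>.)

S=>iSa=>iiSaa=>iiaXaa=>iiaiXaa=>iiaiiXaa=>iiaiiiXaa=>iiaiiiiXaa=>iiaiiiiiaa

S => iSa   [S → i S a]
iSa => iiSaa   [S → i S a]
iiSaa => iiaXaa   [S → a X]
iiaXaa => iiaiXaa   [X → i X]
iiaiXaa => iiaiiXaa   [X → i X]
iiaiiXaa => iiaiiiXaa   [X → i X]
iiaiiiXaa => iiaiiiiXaa   [X → i X]
iiaiiiiXaa => iiaiiiiiaa   [X → i]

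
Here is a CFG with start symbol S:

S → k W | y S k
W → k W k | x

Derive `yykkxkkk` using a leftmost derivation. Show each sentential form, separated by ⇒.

S ⇒ ySk ⇒ yySkk ⇒ yykWkk ⇒ yykkWkkk ⇒ yykkxkkk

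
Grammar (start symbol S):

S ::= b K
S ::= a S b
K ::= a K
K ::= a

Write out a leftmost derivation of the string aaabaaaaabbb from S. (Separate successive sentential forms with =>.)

S => aSb   [S ::= a S b]
aSb => aaSbb   [S ::= a S b]
aaSbb => aaaSbbb   [S ::= a S b]
aaaSbbb => aaabKbbb   [S ::= b K]
aaabKbbb => aaabaKbbb   [K ::= a K]
aaabaKbbb => aaabaaKbbb   [K ::= a K]
aaabaaKbbb => aaabaaaKbbb   [K ::= a K]
aaabaaaKbbb => aaabaaaaKbbb   [K ::= a K]
aaabaaaaKbbb => aaabaaaaabbb   [K ::= a]

S => aSb => aaSbb => aaaSbbb => aaabKbbb => aaabaKbbb => aaabaaKbbb => aaabaaaKbbb => aaabaaaaKbbb => aaabaaaaabbb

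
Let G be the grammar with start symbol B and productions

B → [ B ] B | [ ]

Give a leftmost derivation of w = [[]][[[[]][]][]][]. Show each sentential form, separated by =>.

B=>[B]B=>[[]]B=>[[]][B]B=>[[]][[B]B]B=>[[]][[[B]B]B]B=>[[]][[[[]]B]B]B=>[[]][[[[]][]]B]B=>[[]][[[[]][]][]]B=>[[]][[[[]][]][]][]

B => [B]B   [B → [ B ] B]
[B]B => [[]]B   [B → [ ]]
[[]]B => [[]][B]B   [B → [ B ] B]
[[]][B]B => [[]][[B]B]B   [B → [ B ] B]
[[]][[B]B]B => [[]][[[B]B]B]B   [B → [ B ] B]
[[]][[[B]B]B]B => [[]][[[[]]B]B]B   [B → [ ]]
[[]][[[[]]B]B]B => [[]][[[[]][]]B]B   [B → [ ]]
[[]][[[[]][]]B]B => [[]][[[[]][]][]]B   [B → [ ]]
[[]][[[[]][]][]]B => [[]][[[[]][]][]][]   [B → [ ]]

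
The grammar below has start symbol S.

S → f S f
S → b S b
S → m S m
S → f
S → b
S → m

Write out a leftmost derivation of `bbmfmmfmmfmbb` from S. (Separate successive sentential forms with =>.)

S => bSb => bbSbb => bbmSmbb => bbmfSfmbb => bbmfmSmfmbb => bbmfmmSmmfmbb => bbmfmmfmmfmbb

S => bSb   [S → b S b]
bSb => bbSbb   [S → b S b]
bbSbb => bbmSmbb   [S → m S m]
bbmSmbb => bbmfSfmbb   [S → f S f]
bbmfSfmbb => bbmfmSmfmbb   [S → m S m]
bbmfmSmfmbb => bbmfmmSmmfmbb   [S → m S m]
bbmfmmSmmfmbb => bbmfmmfmmfmbb   [S → f]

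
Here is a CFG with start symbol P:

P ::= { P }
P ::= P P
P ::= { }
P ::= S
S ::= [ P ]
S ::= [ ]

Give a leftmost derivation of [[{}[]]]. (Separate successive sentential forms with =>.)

P => S => [P] => [S] => [[P]] => [[PP]] => [[{}P]] => [[{}S]] => [[{}[]]]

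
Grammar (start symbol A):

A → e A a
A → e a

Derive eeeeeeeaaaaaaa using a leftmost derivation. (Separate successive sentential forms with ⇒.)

A⇒eAa⇒eeAaa⇒eeeAaaa⇒eeeeAaaaa⇒eeeeeAaaaaa⇒eeeeeeAaaaaaa⇒eeeeeeeaaaaaaa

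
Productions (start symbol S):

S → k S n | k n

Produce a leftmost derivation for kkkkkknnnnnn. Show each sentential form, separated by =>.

S => kSn => kkSnn => kkkSnnn => kkkkSnnnn => kkkkkSnnnnn => kkkkkknnnnnn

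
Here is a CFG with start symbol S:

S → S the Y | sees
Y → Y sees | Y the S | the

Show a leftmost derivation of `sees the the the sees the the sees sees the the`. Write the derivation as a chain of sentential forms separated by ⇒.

S ⇒ S the Y   [S → S the Y]
S the Y ⇒ S the Y the Y   [S → S the Y]
S the Y the Y ⇒ S the Y the Y the Y   [S → S the Y]
S the Y the Y the Y ⇒ sees the Y the Y the Y   [S → sees]
sees the Y the Y the Y ⇒ sees the Y the S the Y the Y   [Y → Y the S]
sees the Y the S the Y the Y ⇒ sees the the the S the Y the Y   [Y → the]
sees the the the S the Y the Y ⇒ sees the the the sees the Y the Y   [S → sees]
sees the the the sees the Y the Y ⇒ sees the the the sees the Y sees the Y   [Y → Y sees]
sees the the the sees the Y sees the Y ⇒ sees the the the sees the Y sees sees the Y   [Y → Y sees]
sees the the the sees the Y sees sees the Y ⇒ sees the the the sees the the sees sees the Y   [Y → the]
sees the the the sees the the sees sees the Y ⇒ sees the the the sees the the sees sees the the   [Y → the]

S ⇒ S the Y ⇒ S the Y the Y ⇒ S the Y the Y the Y ⇒ sees the Y the Y the Y ⇒ sees the Y the S the Y the Y ⇒ sees the the the S the Y the Y ⇒ sees the the the sees the Y the Y ⇒ sees the the the sees the Y sees the Y ⇒ sees the the the sees the Y sees sees the Y ⇒ sees the the the sees the the sees sees the Y ⇒ sees the the the sees the the sees sees the the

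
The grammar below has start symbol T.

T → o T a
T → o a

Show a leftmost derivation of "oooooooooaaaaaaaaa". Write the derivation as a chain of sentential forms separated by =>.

T => oTa => ooTaa => oooTaaa => ooooTaaaa => oooooTaaaaa => ooooooTaaaaaa => oooooooTaaaaaaa => ooooooooTaaaaaaaa => oooooooooaaaaaaaaa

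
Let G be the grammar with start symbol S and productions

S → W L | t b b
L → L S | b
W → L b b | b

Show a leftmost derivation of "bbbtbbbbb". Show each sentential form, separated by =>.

S => WL => LbbL => LSbbL => bSbbL => bWLbbL => bbLbbL => bbLSbbL => bbbSbbL => bbbtbbbbL => bbbtbbbbb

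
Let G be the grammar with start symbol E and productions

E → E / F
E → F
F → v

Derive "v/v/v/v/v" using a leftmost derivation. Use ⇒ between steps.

E⇒E/F⇒E/F/F⇒E/F/F/F⇒E/F/F/F/F⇒F/F/F/F/F⇒v/F/F/F/F⇒v/v/F/F/F⇒v/v/v/F/F⇒v/v/v/v/F⇒v/v/v/v/v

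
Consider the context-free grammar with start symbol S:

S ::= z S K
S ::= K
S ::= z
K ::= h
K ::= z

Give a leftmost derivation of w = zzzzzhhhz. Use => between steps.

S => zSK => zzSKK => zzzSKKK => zzzzSKKKK => zzzzKKKKK => zzzzzKKKK => zzzzzhKKK => zzzzzhhKK => zzzzzhhhK => zzzzzhhhz

S => zSK   [S ::= z S K]
zSK => zzSKK   [S ::= z S K]
zzSKK => zzzSKKK   [S ::= z S K]
zzzSKKK => zzzzSKKKK   [S ::= z S K]
zzzzSKKKK => zzzzKKKKK   [S ::= K]
zzzzKKKKK => zzzzzKKKK   [K ::= z]
zzzzzKKKK => zzzzzhKKK   [K ::= h]
zzzzzhKKK => zzzzzhhKK   [K ::= h]
zzzzzhhKK => zzzzzhhhK   [K ::= h]
zzzzzhhhK => zzzzzhhhz   [K ::= z]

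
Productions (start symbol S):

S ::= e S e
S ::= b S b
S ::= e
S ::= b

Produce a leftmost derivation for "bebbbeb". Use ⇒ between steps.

S ⇒ bSb ⇒ beSeb ⇒ bebSbeb ⇒ bebbbeb

S ⇒ bSb   [S ::= b S b]
bSb ⇒ beSeb   [S ::= e S e]
beSeb ⇒ bebSbeb   [S ::= b S b]
bebSbeb ⇒ bebbbeb   [S ::= b]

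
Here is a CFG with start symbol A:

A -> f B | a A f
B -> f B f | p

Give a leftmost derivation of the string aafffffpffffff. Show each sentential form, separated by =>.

A => aAf => aaAff => aafBff => aaffBfff => aafffBffff => aaffffBfffff => aafffffBffffff => aafffffpffffff

A => aAf   [A -> a A f]
aAf => aaAff   [A -> a A f]
aaAff => aafBff   [A -> f B]
aafBff => aaffBfff   [B -> f B f]
aaffBfff => aafffBffff   [B -> f B f]
aafffBffff => aaffffBfffff   [B -> f B f]
aaffffBfffff => aafffffBffffff   [B -> f B f]
aafffffBffffff => aafffffpffffff   [B -> p]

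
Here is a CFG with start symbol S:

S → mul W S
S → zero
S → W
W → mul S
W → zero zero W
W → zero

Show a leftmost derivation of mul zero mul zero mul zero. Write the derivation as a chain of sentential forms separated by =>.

S => mul W S   [S → mul W S]
mul W S => mul zero S   [W → zero]
mul zero S => mul zero mul W S   [S → mul W S]
mul zero mul W S => mul zero mul zero S   [W → zero]
mul zero mul zero S => mul zero mul zero W   [S → W]
mul zero mul zero W => mul zero mul zero mul S   [W → mul S]
mul zero mul zero mul S => mul zero mul zero mul W   [S → W]
mul zero mul zero mul W => mul zero mul zero mul zero   [W → zero]

S => mul W S => mul zero S => mul zero mul W S => mul zero mul zero S => mul zero mul zero W => mul zero mul zero mul S => mul zero mul zero mul W => mul zero mul zero mul zero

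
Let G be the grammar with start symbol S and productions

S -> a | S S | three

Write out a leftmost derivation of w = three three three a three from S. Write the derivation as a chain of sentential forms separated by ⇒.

S ⇒ S S   [S -> S S]
S S ⇒ S S S   [S -> S S]
S S S ⇒ three S S   [S -> three]
three S S ⇒ three three S   [S -> three]
three three S ⇒ three three S S   [S -> S S]
three three S S ⇒ three three three S   [S -> three]
three three three S ⇒ three three three S S   [S -> S S]
three three three S S ⇒ three three three a S   [S -> a]
three three three a S ⇒ three three three a three   [S -> three]

S ⇒ S S ⇒ S S S ⇒ three S S ⇒ three three S ⇒ three three S S ⇒ three three three S ⇒ three three three S S ⇒ three three three a S ⇒ three three three a three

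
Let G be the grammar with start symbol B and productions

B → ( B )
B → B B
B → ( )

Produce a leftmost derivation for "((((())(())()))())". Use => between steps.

B => (B)   [B → ( B )]
(B) => (BB)   [B → B B]
(BB) => ((B)B)   [B → ( B )]
((B)B) => (((B))B)   [B → ( B )]
(((B))B) => (((BB))B)   [B → B B]
(((BB))B) => (((BBB))B)   [B → B B]
(((BBB))B) => ((((B)BB))B)   [B → ( B )]
((((B)BB))B) => ((((())BB))B)   [B → ( )]
((((())BB))B) => ((((())(B)B))B)   [B → ( B )]
((((())(B)B))B) => ((((())(())B))B)   [B → ( )]
((((())(())B))B) => ((((())(())()))B)   [B → ( )]
((((())(())()))B) => ((((())(())()))())   [B → ( )]

B=>(B)=>(BB)=>((B)B)=>(((B))B)=>(((BB))B)=>(((BBB))B)=>((((B)BB))B)=>((((())BB))B)=>((((())(B)B))B)=>((((())(())B))B)=>((((())(())()))B)=>((((())(())()))())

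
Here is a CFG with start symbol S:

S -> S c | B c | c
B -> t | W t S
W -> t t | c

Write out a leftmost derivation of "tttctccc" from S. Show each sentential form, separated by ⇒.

S ⇒ Bc ⇒ WtSc ⇒ tttSc ⇒ tttBcc ⇒ tttWtScc ⇒ tttctScc ⇒ tttctccc

S ⇒ Bc   [S -> B c]
Bc ⇒ WtSc   [B -> W t S]
WtSc ⇒ tttSc   [W -> t t]
tttSc ⇒ tttBcc   [S -> B c]
tttBcc ⇒ tttWtScc   [B -> W t S]
tttWtScc ⇒ tttctScc   [W -> c]
tttctScc ⇒ tttctccc   [S -> c]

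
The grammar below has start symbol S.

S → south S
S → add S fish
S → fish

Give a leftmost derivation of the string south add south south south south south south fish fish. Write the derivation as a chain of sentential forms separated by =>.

S => south S => south add S fish => south add south S fish => south add south south S fish => south add south south south S fish => south add south south south south S fish => south add south south south south south S fish => south add south south south south south south S fish => south add south south south south south south fish fish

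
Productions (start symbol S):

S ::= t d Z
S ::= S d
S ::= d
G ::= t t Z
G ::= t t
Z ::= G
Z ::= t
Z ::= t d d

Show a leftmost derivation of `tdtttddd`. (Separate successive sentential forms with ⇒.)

S⇒Sd⇒Sdd⇒Sddd⇒tdZddd⇒tdGddd⇒tdttZddd⇒tdtttddd

S ⇒ Sd   [S ::= S d]
Sd ⇒ Sdd   [S ::= S d]
Sdd ⇒ Sddd   [S ::= S d]
Sddd ⇒ tdZddd   [S ::= t d Z]
tdZddd ⇒ tdGddd   [Z ::= G]
tdGddd ⇒ tdttZddd   [G ::= t t Z]
tdttZddd ⇒ tdtttddd   [Z ::= t]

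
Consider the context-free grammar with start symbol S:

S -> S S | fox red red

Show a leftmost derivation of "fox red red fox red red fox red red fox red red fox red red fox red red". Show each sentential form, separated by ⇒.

S ⇒ S S ⇒ S S S ⇒ fox red red S S ⇒ fox red red S S S ⇒ fox red red S S S S ⇒ fox red red fox red red S S S ⇒ fox red red fox red red fox red red S S ⇒ fox red red fox red red fox red red fox red red S ⇒ fox red red fox red red fox red red fox red red S S ⇒ fox red red fox red red fox red red fox red red fox red red S ⇒ fox red red fox red red fox red red fox red red fox red red fox red red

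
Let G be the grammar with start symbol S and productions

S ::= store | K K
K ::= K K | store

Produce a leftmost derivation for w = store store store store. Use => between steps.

S => K K => store K => store K K => store store K => store store K K => store store store K => store store store store

S => K K   [S ::= K K]
K K => store K   [K ::= store]
store K => store K K   [K ::= K K]
store K K => store store K   [K ::= store]
store store K => store store K K   [K ::= K K]
store store K K => store store store K   [K ::= store]
store store store K => store store store store   [K ::= store]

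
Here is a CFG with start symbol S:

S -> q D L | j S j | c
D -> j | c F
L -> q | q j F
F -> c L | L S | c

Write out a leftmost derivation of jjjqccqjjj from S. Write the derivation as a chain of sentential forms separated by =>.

S => jSj => jjSjj => jjjSjjj => jjjqDLjjj => jjjqcFLjjj => jjjqccLjjj => jjjqccqjjj

S => jSj   [S -> j S j]
jSj => jjSjj   [S -> j S j]
jjSjj => jjjSjjj   [S -> j S j]
jjjSjjj => jjjqDLjjj   [S -> q D L]
jjjqDLjjj => jjjqcFLjjj   [D -> c F]
jjjqcFLjjj => jjjqccLjjj   [F -> c]
jjjqccLjjj => jjjqccqjjj   [L -> q]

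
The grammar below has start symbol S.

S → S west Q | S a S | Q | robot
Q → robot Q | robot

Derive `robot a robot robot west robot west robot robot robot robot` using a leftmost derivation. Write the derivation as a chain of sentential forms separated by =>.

S => S a S => robot a S => robot a S west Q => robot a S west Q west Q => robot a Q west Q west Q => robot a robot Q west Q west Q => robot a robot robot west Q west Q => robot a robot robot west robot west Q => robot a robot robot west robot west robot Q => robot a robot robot west robot west robot robot Q => robot a robot robot west robot west robot robot robot Q => robot a robot robot west robot west robot robot robot robot

S => S a S   [S → S a S]
S a S => robot a S   [S → robot]
robot a S => robot a S west Q   [S → S west Q]
robot a S west Q => robot a S west Q west Q   [S → S west Q]
robot a S west Q west Q => robot a Q west Q west Q   [S → Q]
robot a Q west Q west Q => robot a robot Q west Q west Q   [Q → robot Q]
robot a robot Q west Q west Q => robot a robot robot west Q west Q   [Q → robot]
robot a robot robot west Q west Q => robot a robot robot west robot west Q   [Q → robot]
robot a robot robot west robot west Q => robot a robot robot west robot west robot Q   [Q → robot Q]
robot a robot robot west robot west robot Q => robot a robot robot west robot west robot robot Q   [Q → robot Q]
robot a robot robot west robot west robot robot Q => robot a robot robot west robot west robot robot robot Q   [Q → robot Q]
robot a robot robot west robot west robot robot robot Q => robot a robot robot west robot west robot robot robot robot   [Q → robot]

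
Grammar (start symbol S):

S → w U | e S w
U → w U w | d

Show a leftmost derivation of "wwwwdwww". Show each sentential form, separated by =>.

S => wU   [S → w U]
wU => wwUw   [U → w U w]
wwUw => wwwUww   [U → w U w]
wwwUww => wwwwUwww   [U → w U w]
wwwwUwww => wwwwdwww   [U → d]

S=>wU=>wwUw=>wwwUww=>wwwwUwww=>wwwwdwww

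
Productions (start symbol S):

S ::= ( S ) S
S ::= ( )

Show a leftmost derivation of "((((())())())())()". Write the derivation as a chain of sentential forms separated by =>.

S => (S)S => ((S)S)S => (((S)S)S)S => ((((S)S)S)S)S => ((((())S)S)S)S => ((((())())S)S)S => ((((())())())S)S => ((((())())())())S => ((((())())())())()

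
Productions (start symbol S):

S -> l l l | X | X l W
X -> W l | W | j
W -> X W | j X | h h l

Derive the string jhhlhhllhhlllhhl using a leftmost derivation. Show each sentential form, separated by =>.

S => XlW => WllW => jXllW => jWllW => jXWllW => jWlWllW => jXWlWllW => jWWlWllW => jhhlWlWllW => jhhlhhllWllW => jhhlhhllhhlllW => jhhlhhllhhlllhhl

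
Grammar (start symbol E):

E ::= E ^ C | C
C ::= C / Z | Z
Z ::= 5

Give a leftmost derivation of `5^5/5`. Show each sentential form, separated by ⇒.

E ⇒ E^C   [E ::= E ^ C]
E^C ⇒ C^C   [E ::= C]
C^C ⇒ Z^C   [C ::= Z]
Z^C ⇒ 5^C   [Z ::= 5]
5^C ⇒ 5^C/Z   [C ::= C / Z]
5^C/Z ⇒ 5^Z/Z   [C ::= Z]
5^Z/Z ⇒ 5^5/Z   [Z ::= 5]
5^5/Z ⇒ 5^5/5   [Z ::= 5]

E ⇒ E^C ⇒ C^C ⇒ Z^C ⇒ 5^C ⇒ 5^C/Z ⇒ 5^Z/Z ⇒ 5^5/Z ⇒ 5^5/5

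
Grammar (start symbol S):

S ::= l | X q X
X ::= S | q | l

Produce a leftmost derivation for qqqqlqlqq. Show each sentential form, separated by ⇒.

S ⇒ XqX ⇒ SqX ⇒ XqXqX ⇒ SqXqX ⇒ XqXqXqX ⇒ SqXqXqX ⇒ XqXqXqXqX ⇒ qqXqXqXqX ⇒ qqqqXqXqX ⇒ qqqqlqXqX ⇒ qqqqlqlqX ⇒ qqqqlqlqq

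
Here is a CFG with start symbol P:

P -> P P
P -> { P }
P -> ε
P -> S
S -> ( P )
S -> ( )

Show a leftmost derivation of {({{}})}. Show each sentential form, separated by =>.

P => {P} => {S} => {(P)} => {({P})} => {({{P}})} => {({{}})}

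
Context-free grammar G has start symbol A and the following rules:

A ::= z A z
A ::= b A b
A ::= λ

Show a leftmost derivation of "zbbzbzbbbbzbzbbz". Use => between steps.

A => zAz => zbAbz => zbbAbbz => zbbzAzbbz => zbbzbAbzbbz => zbbzbzAzbzbbz => zbbzbzbAbzbzbbz => zbbzbzbbAbbzbzbbz => zbbzbzbbbbzbzbbz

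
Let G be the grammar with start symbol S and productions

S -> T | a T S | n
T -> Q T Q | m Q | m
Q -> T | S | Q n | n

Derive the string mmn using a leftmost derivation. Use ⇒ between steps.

S ⇒ T ⇒ QTQ ⇒ TTQ ⇒ mTQ ⇒ mmQ ⇒ mmn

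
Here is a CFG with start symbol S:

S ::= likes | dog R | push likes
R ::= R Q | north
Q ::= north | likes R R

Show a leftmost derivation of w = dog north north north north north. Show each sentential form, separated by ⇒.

S ⇒ dog R ⇒ dog R Q ⇒ dog R Q Q ⇒ dog R Q Q Q ⇒ dog R Q Q Q Q ⇒ dog north Q Q Q Q ⇒ dog north north Q Q Q ⇒ dog north north north Q Q ⇒ dog north north north north Q ⇒ dog north north north north north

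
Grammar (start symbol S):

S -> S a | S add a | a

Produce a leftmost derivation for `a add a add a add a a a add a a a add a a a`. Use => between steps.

S => S a   [S -> S a]
S a => S a a   [S -> S a]
S a a => S add a a a   [S -> S add a]
S add a a a => S a add a a a   [S -> S a]
S a add a a a => S a a add a a a   [S -> S a]
S a a add a a a => S add a a a add a a a   [S -> S add a]
S add a a a add a a a => S a add a a a add a a a   [S -> S a]
S a add a a a add a a a => S a a add a a a add a a a   [S -> S a]
S a a add a a a add a a a => S add a a a add a a a add a a a   [S -> S add a]
S add a a a add a a a add a a a => S add a add a a a add a a a add a a a   [S -> S add a]
S add a add a a a add a a a add a a a => S add a add a add a a a add a a a add a a a   [S -> S add a]
S add a add a add a a a add a a a add a a a => a add a add a add a a a add a a a add a a a   [S -> a]

S => S a => S a a => S add a a a => S a add a a a => S a a add a a a => S add a a a add a a a => S a add a a a add a a a => S a a add a a a add a a a => S add a a a add a a a add a a a => S add a add a a a add a a a add a a a => S add a add a add a a a add a a a add a a a => a add a add a add a a a add a a a add a a a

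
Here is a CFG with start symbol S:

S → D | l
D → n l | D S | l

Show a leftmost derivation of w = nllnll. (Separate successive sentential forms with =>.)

S => D => DS => DSS => DSSS => nlSSS => nlDSS => nllSS => nllDS => nllnlS => nllnlD => nllnll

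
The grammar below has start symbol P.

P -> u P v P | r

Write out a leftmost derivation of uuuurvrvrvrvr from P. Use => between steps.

P=>uPvP=>uuPvPvP=>uuuPvPvPvP=>uuuuPvPvPvPvP=>uuuurvPvPvPvP=>uuuurvrvPvPvP=>uuuurvrvrvPvP=>uuuurvrvrvrvP=>uuuurvrvrvrvr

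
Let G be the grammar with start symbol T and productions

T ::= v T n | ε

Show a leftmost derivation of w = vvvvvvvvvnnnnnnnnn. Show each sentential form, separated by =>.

T => vTn => vvTnn => vvvTnnn => vvvvTnnnn => vvvvvTnnnnn => vvvvvvTnnnnnn => vvvvvvvTnnnnnnn => vvvvvvvvTnnnnnnnn => vvvvvvvvvTnnnnnnnnn => vvvvvvvvvnnnnnnnnn

T => vTn   [T ::= v T n]
vTn => vvTnn   [T ::= v T n]
vvTnn => vvvTnnn   [T ::= v T n]
vvvTnnn => vvvvTnnnn   [T ::= v T n]
vvvvTnnnn => vvvvvTnnnnn   [T ::= v T n]
vvvvvTnnnnn => vvvvvvTnnnnnn   [T ::= v T n]
vvvvvvTnnnnnn => vvvvvvvTnnnnnnn   [T ::= v T n]
vvvvvvvTnnnnnnn => vvvvvvvvTnnnnnnnn   [T ::= v T n]
vvvvvvvvTnnnnnnnn => vvvvvvvvvTnnnnnnnnn   [T ::= v T n]
vvvvvvvvvTnnnnnnnnn => vvvvvvvvvnnnnnnnnn   [T ::= ε]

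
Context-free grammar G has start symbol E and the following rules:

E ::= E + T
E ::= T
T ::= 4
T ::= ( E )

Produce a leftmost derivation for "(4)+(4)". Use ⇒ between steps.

E ⇒ E+T   [E ::= E + T]
E+T ⇒ T+T   [E ::= T]
T+T ⇒ (E)+T   [T ::= ( E )]
(E)+T ⇒ (T)+T   [E ::= T]
(T)+T ⇒ (4)+T   [T ::= 4]
(4)+T ⇒ (4)+(E)   [T ::= ( E )]
(4)+(E) ⇒ (4)+(T)   [E ::= T]
(4)+(T) ⇒ (4)+(4)   [T ::= 4]

E ⇒ E+T ⇒ T+T ⇒ (E)+T ⇒ (T)+T ⇒ (4)+T ⇒ (4)+(E) ⇒ (4)+(T) ⇒ (4)+(4)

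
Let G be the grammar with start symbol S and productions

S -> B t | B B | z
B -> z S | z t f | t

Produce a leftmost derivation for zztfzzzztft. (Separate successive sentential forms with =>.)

S => BB   [S -> B B]
BB => zSB   [B -> z S]
zSB => zBBB   [S -> B B]
zBBB => zztfBB   [B -> z t f]
zztfBB => zztfzSB   [B -> z S]
zztfzSB => zztfzBBB   [S -> B B]
zztfzBBB => zztfzzSBB   [B -> z S]
zztfzzSBB => zztfzzzBB   [S -> z]
zztfzzzBB => zztfzzzztfB   [B -> z t f]
zztfzzzztfB => zztfzzzztft   [B -> t]

S=>BB=>zSB=>zBBB=>zztfBB=>zztfzSB=>zztfzBBB=>zztfzzSBB=>zztfzzzBB=>zztfzzzztfB=>zztfzzzztft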